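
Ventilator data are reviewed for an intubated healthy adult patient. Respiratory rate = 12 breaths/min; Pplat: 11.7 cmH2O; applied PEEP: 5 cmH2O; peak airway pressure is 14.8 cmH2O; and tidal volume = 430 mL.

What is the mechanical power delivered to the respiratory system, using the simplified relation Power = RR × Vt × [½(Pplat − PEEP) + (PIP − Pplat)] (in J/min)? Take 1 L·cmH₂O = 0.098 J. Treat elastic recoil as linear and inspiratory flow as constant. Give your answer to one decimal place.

Per-breath work = Vt × [½(Pplat−PEEP) + (PIP−Pplat)] = 0.430 × [0.5×6.7 + 3.1] = 0.430 × 6.45 = 2.774 L·cmH2O.
Power = 12 × 2.774 = 33.288 L·cmH2O/min.
× 0.098 J/(L·cmH2O) → 3.262 J/min.

3.3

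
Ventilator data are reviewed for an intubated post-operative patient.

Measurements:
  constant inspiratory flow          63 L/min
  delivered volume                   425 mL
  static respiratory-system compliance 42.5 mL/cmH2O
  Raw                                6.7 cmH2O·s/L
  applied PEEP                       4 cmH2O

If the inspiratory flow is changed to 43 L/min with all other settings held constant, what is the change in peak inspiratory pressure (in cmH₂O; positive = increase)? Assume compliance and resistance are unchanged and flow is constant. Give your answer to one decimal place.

-2.2

Flow: 63 L/min ÷ 60 = 1.05 L/s.
New flow: 43 L/min ÷ 60 = 0.7167 L/s.
PIP = Vt/C + R·V̇ + PEEP (constant-flow equation of motion).
Only the resistive term changes: ΔPIP = R × ΔV̇ = 6.7 × (0.7167 − 1.05) = 6.7 × -0.3333 = -2.233 cmH2O.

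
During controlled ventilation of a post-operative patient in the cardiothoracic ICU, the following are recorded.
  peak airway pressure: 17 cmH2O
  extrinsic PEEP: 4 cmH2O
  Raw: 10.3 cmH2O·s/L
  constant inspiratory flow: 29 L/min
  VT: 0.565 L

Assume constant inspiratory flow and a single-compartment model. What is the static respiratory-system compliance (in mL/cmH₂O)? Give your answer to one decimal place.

Flow: 29 L/min ÷ 60 = 0.4833 L/s.
Equation of motion (constant flow): PIP = Vt/C + R·V̇ + PEEP.
Vt/C = PIP − R·V̇ − PEEP = 17 − 10.3×0.4833 − 4 = 17 − 4.978 − 4 = 8.022 cmH2O.
C = Vt / 8.022 = 565 / 8.022 = 70.431 mL/cmH2O.

70.4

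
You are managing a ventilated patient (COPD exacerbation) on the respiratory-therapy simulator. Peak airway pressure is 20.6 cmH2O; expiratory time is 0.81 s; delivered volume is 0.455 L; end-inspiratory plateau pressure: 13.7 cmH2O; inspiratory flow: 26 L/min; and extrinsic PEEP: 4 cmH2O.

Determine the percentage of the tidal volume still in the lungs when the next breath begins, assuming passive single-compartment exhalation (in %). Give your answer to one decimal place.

Flow: 26 L/min ÷ 60 = 0.4333 L/s.
R = (PIP − Pplat)/V̇ = (20.6 − 13.7) / 0.4333 = 6.9/0.4333 = 15.924 cmH2O·s/L.
C = Vt/(Pplat − PEEP) = 455.0 / (13.7 − 4) = 455.0/9.7 = 46.907 mL/cmH2O.
τ = R × C = 15.924 × 0.04691 L/cmH2O = 0.747 s.
Fraction remaining at end-expiration = e^(−Te/τ) = e^(−0.81/0.747) = 0.3381 → 33.81%.

33.8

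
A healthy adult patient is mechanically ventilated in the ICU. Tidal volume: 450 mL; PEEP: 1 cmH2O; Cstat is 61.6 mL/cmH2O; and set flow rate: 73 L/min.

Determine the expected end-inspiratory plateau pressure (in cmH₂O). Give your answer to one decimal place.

Pplat = PEEP + Vt / Cstat = 1 + 450 / 61.6 = 1 + 7.305 = 8.305 cmH2O.

8.3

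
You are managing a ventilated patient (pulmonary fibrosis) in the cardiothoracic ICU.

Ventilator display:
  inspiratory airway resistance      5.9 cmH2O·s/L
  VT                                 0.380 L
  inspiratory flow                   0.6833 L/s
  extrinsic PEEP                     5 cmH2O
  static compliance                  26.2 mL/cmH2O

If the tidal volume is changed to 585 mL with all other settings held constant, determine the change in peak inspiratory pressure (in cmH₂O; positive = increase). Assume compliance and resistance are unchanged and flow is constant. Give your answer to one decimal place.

7.8

PIP = Vt/C + R·V̇ + PEEP (constant-flow equation of motion).
Only the elastic term changes: ΔPIP = ΔVt / C = (585 − 380) / 26.2 = 7.824 cmH2O.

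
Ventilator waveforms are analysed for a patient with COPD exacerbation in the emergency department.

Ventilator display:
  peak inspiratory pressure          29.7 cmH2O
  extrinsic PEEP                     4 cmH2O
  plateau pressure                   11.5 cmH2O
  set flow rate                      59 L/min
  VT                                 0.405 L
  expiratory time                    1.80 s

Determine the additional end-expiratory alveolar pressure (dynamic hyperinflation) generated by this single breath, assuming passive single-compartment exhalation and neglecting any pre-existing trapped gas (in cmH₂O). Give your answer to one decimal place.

1.2

Flow: 59 L/min ÷ 60 = 0.9833 L/s.
R = (PIP − Pplat)/V̇ = (29.7 − 11.5) / 0.9833 = 18.2/0.9833 = 18.509 cmH2O·s/L.
C = Vt/(Pplat − PEEP) = 405.0 / (11.5 − 4) = 405.0/7.5 = 54.0 mL/cmH2O.
τ = R × C = 18.509 × 0.054 L/cmH2O = 0.9995 s.
Fraction remaining = e^(−Te/τ) = e^(−1.80/0.9995) = 0.1652; trapped volume = 405.0 × 0.1652 = 66.906 mL.
Additional alveolar pressure from trapping ≈ V_trapped / C = 66.906 / 54.0 = 1.239 cmH2O.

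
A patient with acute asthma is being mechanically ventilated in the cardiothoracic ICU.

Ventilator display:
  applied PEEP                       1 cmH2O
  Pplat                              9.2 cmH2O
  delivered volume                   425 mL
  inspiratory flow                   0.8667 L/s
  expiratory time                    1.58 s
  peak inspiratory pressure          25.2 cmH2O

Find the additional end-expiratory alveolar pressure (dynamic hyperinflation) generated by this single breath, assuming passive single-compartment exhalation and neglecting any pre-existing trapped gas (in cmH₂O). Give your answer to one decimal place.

1.6

R = (PIP − Pplat)/V̇ = (25.2 − 9.2) / 0.8667 = 16.0/0.8667 = 18.461 cmH2O·s/L.
C = Vt/(Pplat − PEEP) = 425.0 / (9.2 − 1) = 425.0/8.2 = 51.829 mL/cmH2O.
τ = R × C = 18.461 × 0.05183 L/cmH2O = 0.9568 s.
Fraction remaining = e^(−Te/τ) = e^(−1.58/0.9568) = 0.1918; trapped volume = 425.0 × 0.1918 = 81.515 mL.
Additional alveolar pressure from trapping ≈ V_trapped / C = 81.515 / 51.829 = 1.573 cmH2O.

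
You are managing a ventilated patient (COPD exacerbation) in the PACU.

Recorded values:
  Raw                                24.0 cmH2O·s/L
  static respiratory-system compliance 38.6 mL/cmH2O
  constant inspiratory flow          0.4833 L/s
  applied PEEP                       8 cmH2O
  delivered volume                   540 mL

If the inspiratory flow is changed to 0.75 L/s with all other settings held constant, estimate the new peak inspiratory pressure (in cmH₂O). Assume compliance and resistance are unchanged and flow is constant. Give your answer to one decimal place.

40.0

PIP = Vt/C + R·V̇ + PEEP (constant-flow equation of motion).
Only the resistive term changes: ΔPIP = R × ΔV̇ = 24.0 × (0.75 − 0.4833) = 24.0 × 0.2667 = 6.401 cmH2O.
Original PIP = 540/38.6 + 24.0×0.4833 + 8 = 33.589 cmH2O; new PIP = 33.589 + (6.401) = 39.99 cmH2O.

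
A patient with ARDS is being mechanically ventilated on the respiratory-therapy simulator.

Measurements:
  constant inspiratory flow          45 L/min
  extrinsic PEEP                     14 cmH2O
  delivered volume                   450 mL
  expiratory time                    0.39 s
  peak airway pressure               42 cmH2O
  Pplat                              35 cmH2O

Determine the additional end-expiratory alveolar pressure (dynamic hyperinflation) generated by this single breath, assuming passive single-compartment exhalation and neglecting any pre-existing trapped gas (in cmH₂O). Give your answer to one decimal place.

3.0

Flow: 45 L/min ÷ 60 = 0.75 L/s.
R = (PIP − Pplat)/V̇ = (42 − 35) / 0.75 = 7.0/0.75 = 9.333 cmH2O·s/L.
C = Vt/(Pplat − PEEP) = 450.0 / (35 − 14) = 450.0/21.0 = 21.429 mL/cmH2O.
τ = R × C = 9.333 × 0.02143 L/cmH2O = 0.2 s.
Fraction remaining = e^(−Te/τ) = e^(−0.39/0.2) = 0.1423; trapped volume = 450.0 × 0.1423 = 64.035 mL.
Additional alveolar pressure from trapping ≈ V_trapped / C = 64.035 / 21.429 = 2.988 cmH2O.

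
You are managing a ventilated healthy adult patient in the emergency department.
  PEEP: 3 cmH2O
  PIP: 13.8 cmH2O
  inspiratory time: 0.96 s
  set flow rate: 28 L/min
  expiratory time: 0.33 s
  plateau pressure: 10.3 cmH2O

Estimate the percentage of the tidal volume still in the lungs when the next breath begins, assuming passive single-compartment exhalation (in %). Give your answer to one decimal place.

48.8

Flow: 28 L/min ÷ 60 = 0.4667 L/s.
Vt = flow × Ti = 0.4667 L/s × 0.96 s × 1000 mL/L = 448.03 mL.
R = (PIP − Pplat)/V̇ = (13.8 − 10.3) / 0.4667 = 3.5/0.4667 = 7.499 cmH2O·s/L.
C = Vt/(Pplat − PEEP) = 448.03 / (10.3 − 3) = 448.03/7.3 = 61.374 mL/cmH2O.
τ = R × C = 7.499 × 0.06137 L/cmH2O = 0.4602 s.
Fraction remaining at end-expiration = e^(−Te/τ) = e^(−0.33/0.4602) = 0.4882 → 48.82%.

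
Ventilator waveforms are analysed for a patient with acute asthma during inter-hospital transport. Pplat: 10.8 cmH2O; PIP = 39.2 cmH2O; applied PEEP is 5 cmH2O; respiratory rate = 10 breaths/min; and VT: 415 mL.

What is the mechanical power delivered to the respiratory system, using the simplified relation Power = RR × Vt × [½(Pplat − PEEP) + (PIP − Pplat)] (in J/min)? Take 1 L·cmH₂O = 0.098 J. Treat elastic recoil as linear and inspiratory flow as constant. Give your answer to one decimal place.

Per-breath work = Vt × [½(Pplat−PEEP) + (PIP−Pplat)] = 0.415 × [0.5×5.8 + 28.4] = 0.415 × 31.3 = 12.99 L·cmH2O.
Power = 10 × 12.99 = 129.9 L·cmH2O/min.
× 0.098 J/(L·cmH2O) → 12.73 J/min.

12.7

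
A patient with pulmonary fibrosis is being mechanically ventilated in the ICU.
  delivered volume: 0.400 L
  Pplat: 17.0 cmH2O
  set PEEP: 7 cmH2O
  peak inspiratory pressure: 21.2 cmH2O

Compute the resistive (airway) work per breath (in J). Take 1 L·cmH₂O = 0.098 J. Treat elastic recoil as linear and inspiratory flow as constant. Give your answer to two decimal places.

0.16

With constant inspiratory flow the resistive pressure is constant at PIP − Pplat = 21.2 − 17.0 = 4.2 cmH2O, so resistive work = 4.2 × 0.400 = 1.68 L·cmH2O.
× 0.098 J/(L·cmH2O) → 0.1646 J.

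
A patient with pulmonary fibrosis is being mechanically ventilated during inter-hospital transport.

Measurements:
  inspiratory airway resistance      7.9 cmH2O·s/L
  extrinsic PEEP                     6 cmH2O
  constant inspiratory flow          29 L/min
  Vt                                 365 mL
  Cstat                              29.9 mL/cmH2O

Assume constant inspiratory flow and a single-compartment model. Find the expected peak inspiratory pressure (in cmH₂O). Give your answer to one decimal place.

22.0

Flow: 29 L/min ÷ 60 = 0.4833 L/s.
Equation of motion (constant flow): PIP = Vt/C + R·V̇ + PEEP.
PIP = 365/29.9 + 7.9×0.4833 + 6 = 12.207 + 3.818 + 6 = 22.025 cmH2O.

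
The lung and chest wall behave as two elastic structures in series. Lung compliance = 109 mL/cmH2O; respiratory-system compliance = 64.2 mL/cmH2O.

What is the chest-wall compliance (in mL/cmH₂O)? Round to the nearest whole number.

156

1/Ccw = 1/Crs − 1/CL.
1/Ccw = 1/64.2 − 1/109 = 0.006402.
Ccw = 156.2 mL/cmH2O.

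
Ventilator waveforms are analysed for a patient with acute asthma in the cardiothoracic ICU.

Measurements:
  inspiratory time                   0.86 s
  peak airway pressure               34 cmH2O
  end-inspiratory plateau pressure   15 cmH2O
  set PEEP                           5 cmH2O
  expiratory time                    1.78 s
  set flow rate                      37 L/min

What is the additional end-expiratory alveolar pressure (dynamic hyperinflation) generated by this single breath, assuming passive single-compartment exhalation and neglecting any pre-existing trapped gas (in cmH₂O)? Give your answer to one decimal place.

Flow: 37 L/min ÷ 60 = 0.6167 L/s.
Vt = flow × Ti = 0.6167 L/s × 0.86 s × 1000 mL/L = 530.36 mL.
R = (PIP − Pplat)/V̇ = (34 − 15) / 0.6167 = 19.0/0.6167 = 30.809 cmH2O·s/L.
C = Vt/(Pplat − PEEP) = 530.36 / (15 − 5) = 530.36/10.0 = 53.036 mL/cmH2O.
τ = R × C = 30.809 × 0.05304 L/cmH2O = 1.634 s.
Fraction remaining = e^(−Te/τ) = e^(−1.78/1.634) = 0.3364; trapped volume = 530.36 × 0.3364 = 178.41 mL.
Additional alveolar pressure from trapping ≈ V_trapped / C = 178.41 / 53.036 = 3.364 cmH2O.

3.4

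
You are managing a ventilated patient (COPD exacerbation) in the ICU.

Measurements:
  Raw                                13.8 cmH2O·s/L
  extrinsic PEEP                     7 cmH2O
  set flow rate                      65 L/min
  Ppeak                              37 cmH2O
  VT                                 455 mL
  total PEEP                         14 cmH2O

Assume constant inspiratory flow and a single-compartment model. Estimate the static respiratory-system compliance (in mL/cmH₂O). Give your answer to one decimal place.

56.5

Flow: 65 L/min ÷ 60 = 1.0833 L/s.
Total PEEP = 14 cmH2O (set 7 + intrinsic 7); this is the baseline alveolar pressure.
Equation of motion (constant flow): PIP = Vt/C + R·V̇ + PEEP.
Vt/C = PIP − R·V̇ − PEEP = 37 − 13.8×1.0833 − 14 = 37 − 14.95 − 14 = 8.05 cmH2O.
C = Vt / 8.05 = 455 / 8.05 = 56.522 mL/cmH2O.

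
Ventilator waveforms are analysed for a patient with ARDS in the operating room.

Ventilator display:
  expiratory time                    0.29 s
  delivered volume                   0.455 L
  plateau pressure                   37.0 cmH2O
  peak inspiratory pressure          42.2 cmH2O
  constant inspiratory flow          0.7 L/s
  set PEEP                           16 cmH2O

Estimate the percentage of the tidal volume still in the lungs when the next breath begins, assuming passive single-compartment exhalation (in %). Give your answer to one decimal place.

R = (PIP − Pplat)/V̇ = (42.2 − 37.0) / 0.7 = 5.2/0.7 = 7.429 cmH2O·s/L.
C = Vt/(Pplat − PEEP) = 455.0 / (37.0 − 16) = 455.0/21.0 = 21.667 mL/cmH2O.
τ = R × C = 7.429 × 0.02167 L/cmH2O = 0.161 s.
Fraction remaining at end-expiration = e^(−Te/τ) = e^(−0.29/0.161) = 0.1651 → 16.51%.

16.5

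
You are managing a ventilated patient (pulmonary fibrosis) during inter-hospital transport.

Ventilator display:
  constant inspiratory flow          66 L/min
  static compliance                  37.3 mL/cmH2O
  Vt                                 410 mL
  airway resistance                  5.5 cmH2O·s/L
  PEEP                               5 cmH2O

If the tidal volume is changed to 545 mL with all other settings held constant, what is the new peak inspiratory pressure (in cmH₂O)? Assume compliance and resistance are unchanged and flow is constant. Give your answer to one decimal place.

Flow: 66 L/min ÷ 60 = 1.1 L/s.
PIP = Vt/C + R·V̇ + PEEP (constant-flow equation of motion).
Only the elastic term changes: ΔPIP = ΔVt / C = (545 − 410) / 37.3 = 3.619 cmH2O.
Original PIP = 410/37.3 + 5.5×1.1 + 5 = 22.042 cmH2O; new PIP = 22.042 + (3.619) = 25.661 cmH2O.

25.7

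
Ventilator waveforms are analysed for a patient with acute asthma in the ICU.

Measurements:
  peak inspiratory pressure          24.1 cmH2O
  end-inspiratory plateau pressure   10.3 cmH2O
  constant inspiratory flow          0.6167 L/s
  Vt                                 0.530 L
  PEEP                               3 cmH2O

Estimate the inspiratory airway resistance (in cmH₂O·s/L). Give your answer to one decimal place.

Raw = (PIP − Pplat) / flow = (24.1 − 10.3) / 0.6167 = 13.8 / 0.6167 = 22.377 cmH2O·s/L.

22.4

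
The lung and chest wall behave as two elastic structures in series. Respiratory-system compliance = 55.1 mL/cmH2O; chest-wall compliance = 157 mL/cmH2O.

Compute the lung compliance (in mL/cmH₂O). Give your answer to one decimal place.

1/CL = 1/Crs − 1/Ccw.
1/CL = 1/55.1 − 1/157 = 0.01178.
CL = 84.89 mL/cmH2O.

84.9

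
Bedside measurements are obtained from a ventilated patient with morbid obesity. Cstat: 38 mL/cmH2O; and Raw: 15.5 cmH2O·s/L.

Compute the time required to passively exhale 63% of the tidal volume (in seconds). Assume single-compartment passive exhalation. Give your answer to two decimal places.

0.59

τ = R × C = 15.5 × 38 mL/cmH2O = 15.5 × 0.038 L/cmH2O = 0.589 s.
Exhaled fraction f = 1 − e^(−t/τ) → t = −τ·ln(1 − f) = −0.589·ln(0.37) = 0.5856 s.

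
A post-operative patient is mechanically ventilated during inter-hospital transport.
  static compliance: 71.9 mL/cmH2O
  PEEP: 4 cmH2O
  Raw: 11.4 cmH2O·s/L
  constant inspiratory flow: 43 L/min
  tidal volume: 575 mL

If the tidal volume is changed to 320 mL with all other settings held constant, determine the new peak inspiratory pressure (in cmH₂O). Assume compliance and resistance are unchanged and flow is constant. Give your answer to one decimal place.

16.6

Flow: 43 L/min ÷ 60 = 0.7167 L/s.
PIP = Vt/C + R·V̇ + PEEP (constant-flow equation of motion).
Only the elastic term changes: ΔPIP = ΔVt / C = (320 − 575) / 71.9 = -3.547 cmH2O.
Original PIP = 575/71.9 + 11.4×0.7167 + 4 = 20.168 cmH2O; new PIP = 20.168 + (-3.547) = 16.621 cmH2O.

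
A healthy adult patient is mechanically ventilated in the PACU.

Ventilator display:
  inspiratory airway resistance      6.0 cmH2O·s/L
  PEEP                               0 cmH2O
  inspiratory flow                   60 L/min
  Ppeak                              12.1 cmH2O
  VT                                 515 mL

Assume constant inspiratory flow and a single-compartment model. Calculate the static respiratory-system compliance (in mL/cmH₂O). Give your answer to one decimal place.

Flow: 60 L/min ÷ 60 = 1 L/s.
Equation of motion (constant flow): PIP = Vt/C + R·V̇ + PEEP.
Vt/C = PIP − R·V̇ − PEEP = 12.1 − 6.0×1 − 0 = 12.1 − 6.0 − 0 = 6.1 cmH2O.
C = Vt / 6.1 = 515 / 6.1 = 84.426 mL/cmH2O.

84.4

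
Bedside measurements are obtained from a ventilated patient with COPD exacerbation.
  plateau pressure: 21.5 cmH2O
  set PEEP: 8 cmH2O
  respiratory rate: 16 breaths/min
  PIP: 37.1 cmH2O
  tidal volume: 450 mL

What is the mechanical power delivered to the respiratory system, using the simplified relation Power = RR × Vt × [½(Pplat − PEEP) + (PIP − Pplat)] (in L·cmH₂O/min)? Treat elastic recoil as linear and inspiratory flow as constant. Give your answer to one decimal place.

Per-breath work = Vt × [½(Pplat−PEEP) + (PIP−Pplat)] = 0.450 × [0.5×13.5 + 15.6] = 0.450 × 22.35 = 10.058 L·cmH2O.
Power = 16 × 10.058 = 160.93 L·cmH2O/min.

160.9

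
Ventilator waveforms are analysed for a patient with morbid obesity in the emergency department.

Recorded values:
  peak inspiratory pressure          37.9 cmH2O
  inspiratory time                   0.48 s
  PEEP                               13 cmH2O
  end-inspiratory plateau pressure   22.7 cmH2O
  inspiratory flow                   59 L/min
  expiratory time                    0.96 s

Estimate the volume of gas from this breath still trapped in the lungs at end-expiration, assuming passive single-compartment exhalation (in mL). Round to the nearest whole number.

Flow: 59 L/min ÷ 60 = 0.9833 L/s.
Vt = flow × Ti = 0.9833 L/s × 0.48 s × 1000 mL/L = 471.98 mL.
R = (PIP − Pplat)/V̇ = (37.9 − 22.7) / 0.9833 = 15.2/0.9833 = 15.458 cmH2O·s/L.
C = Vt/(Pplat − PEEP) = 471.98 / (22.7 − 13) = 471.98/9.7 = 48.658 mL/cmH2O.
τ = R × C = 15.458 × 0.04866 L/cmH2O = 0.7522 s.
Fraction remaining = e^(−Te/τ) = e^(−0.96/0.7522) = 0.2791.
Trapped volume = 471.98 × 0.2791 = 131.73 mL.

132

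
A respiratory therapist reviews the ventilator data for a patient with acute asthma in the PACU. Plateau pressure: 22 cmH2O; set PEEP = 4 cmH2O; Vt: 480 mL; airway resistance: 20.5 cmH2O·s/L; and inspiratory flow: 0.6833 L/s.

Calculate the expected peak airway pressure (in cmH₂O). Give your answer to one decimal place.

PIP = Pplat + Raw × flow = 22 + 20.5 × 0.6833 = 22 + 14.008 = 36.008 cmH2O.

36.0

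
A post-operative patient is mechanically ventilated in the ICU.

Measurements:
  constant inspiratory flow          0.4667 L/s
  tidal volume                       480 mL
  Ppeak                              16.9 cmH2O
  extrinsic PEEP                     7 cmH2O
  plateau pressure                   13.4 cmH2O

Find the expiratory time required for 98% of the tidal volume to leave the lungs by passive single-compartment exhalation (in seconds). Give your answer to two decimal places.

2.20

R = (PIP − Pplat)/V̇ = (16.9 − 13.4) / 0.4667 = 3.5/0.4667 = 7.499 cmH2O·s/L.
C = Vt/(Pplat − PEEP) = 480.0 / (13.4 − 7) = 480.0/6.4 = 75.0 mL/cmH2O.
τ = R × C = 7.499 × 0.075 L/cmH2O = 0.5624 s.
t = −τ·ln(1 − 0.98) = −0.5624·ln(0.02) = 2.2 s.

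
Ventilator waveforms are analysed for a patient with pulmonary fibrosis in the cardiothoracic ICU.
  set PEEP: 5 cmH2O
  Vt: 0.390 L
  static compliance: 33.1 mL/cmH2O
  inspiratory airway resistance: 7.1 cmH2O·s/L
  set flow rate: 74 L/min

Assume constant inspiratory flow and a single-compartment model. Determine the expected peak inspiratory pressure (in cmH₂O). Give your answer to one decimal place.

25.5

Flow: 74 L/min ÷ 60 = 1.2333 L/s.
Equation of motion (constant flow): PIP = Vt/C + R·V̇ + PEEP.
PIP = 390/33.1 + 7.1×1.2333 + 5 = 11.782 + 8.756 + 5 = 25.538 cmH2O.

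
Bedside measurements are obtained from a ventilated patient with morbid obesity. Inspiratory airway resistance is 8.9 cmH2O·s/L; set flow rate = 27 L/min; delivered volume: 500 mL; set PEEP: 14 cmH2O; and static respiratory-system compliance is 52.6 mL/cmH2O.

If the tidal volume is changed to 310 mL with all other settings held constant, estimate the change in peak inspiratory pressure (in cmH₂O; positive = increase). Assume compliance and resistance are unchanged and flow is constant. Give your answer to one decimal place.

-3.6

PIP = Vt/C + R·V̇ + PEEP (constant-flow equation of motion).
Only the elastic term changes: ΔPIP = ΔVt / C = (310 − 500) / 52.6 = -3.612 cmH2O.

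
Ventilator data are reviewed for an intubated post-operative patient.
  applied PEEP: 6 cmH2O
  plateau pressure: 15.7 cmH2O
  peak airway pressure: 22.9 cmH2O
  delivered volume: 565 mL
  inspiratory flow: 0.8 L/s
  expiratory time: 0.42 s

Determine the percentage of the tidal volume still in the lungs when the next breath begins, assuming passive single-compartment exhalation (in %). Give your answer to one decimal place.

R = (PIP − Pplat)/V̇ = (22.9 − 15.7) / 0.8 = 7.2/0.8 = 9.0 cmH2O·s/L.
C = Vt/(Pplat − PEEP) = 565.0 / (15.7 − 6) = 565.0/9.7 = 58.247 mL/cmH2O.
τ = R × C = 9.0 × 0.05825 L/cmH2O = 0.5243 s.
Fraction remaining at end-expiration = e^(−Te/τ) = e^(−0.42/0.5243) = 0.4488 → 44.88%.

44.9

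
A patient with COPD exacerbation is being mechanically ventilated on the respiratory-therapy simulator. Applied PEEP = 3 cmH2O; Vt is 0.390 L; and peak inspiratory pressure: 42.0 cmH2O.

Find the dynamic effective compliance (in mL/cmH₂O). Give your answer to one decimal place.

Dynamic compliance = Vt / (PIP − PEEP) = 390 / (42.0 − 3) = 390 / 39.0 = 10.0 mL/cmH2O.

10.0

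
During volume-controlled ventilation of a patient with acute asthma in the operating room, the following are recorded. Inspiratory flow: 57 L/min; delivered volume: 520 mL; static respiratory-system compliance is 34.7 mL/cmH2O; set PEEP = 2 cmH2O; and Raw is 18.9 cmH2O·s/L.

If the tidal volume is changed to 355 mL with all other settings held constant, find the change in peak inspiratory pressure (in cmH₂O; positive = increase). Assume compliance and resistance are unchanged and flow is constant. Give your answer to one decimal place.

-4.8

PIP = Vt/C + R·V̇ + PEEP (constant-flow equation of motion).
Only the elastic term changes: ΔPIP = ΔVt / C = (355 − 520) / 34.7 = -4.755 cmH2O.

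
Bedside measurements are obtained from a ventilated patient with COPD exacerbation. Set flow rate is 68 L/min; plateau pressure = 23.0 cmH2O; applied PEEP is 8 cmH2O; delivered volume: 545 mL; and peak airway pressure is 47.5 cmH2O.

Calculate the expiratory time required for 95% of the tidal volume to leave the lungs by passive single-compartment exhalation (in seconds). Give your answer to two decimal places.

Flow: 68 L/min ÷ 60 = 1.1333 L/s.
R = (PIP − Pplat)/V̇ = (47.5 − 23.0) / 1.1333 = 24.5/1.1333 = 21.618 cmH2O·s/L.
C = Vt/(Pplat − PEEP) = 545.0 / (23.0 − 8) = 545.0/15.0 = 36.333 mL/cmH2O.
τ = R × C = 21.618 × 0.03633 L/cmH2O = 0.7854 s.
t = −τ·ln(1 − 0.95) = −0.7854·ln(0.05) = 2.353 s.

2.35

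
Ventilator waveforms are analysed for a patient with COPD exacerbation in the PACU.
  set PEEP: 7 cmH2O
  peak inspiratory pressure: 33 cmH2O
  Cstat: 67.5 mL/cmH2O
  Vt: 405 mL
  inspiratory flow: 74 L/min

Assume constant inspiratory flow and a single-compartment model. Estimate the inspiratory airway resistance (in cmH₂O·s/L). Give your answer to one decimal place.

16.2

Flow: 74 L/min ÷ 60 = 1.2333 L/s.
Equation of motion (constant flow): PIP = Vt/C + R·V̇ + PEEP.
R·V̇ = PIP − Vt/C − PEEP = 33 − 405/67.5 − 7 = 33 − 6.0 − 7 = 20.0 cmH2O.
R = 20.0 / 1.2333 = 16.217 cmH2O·s/L.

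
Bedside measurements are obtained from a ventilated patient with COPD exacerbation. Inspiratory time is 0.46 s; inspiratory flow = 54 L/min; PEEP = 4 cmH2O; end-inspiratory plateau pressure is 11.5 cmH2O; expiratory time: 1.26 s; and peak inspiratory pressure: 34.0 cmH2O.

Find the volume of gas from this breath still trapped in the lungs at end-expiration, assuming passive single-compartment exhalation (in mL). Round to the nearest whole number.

Flow: 54 L/min ÷ 60 = 0.9 L/s.
Vt = flow × Ti = 0.9 L/s × 0.46 s × 1000 mL/L = 414.0 mL.
R = (PIP − Pplat)/V̇ = (34.0 − 11.5) / 0.9 = 22.5/0.9 = 25.0 cmH2O·s/L.
C = Vt/(Pplat − PEEP) = 414.0 / (11.5 − 4) = 414.0/7.5 = 55.2 mL/cmH2O.
τ = R × C = 25.0 × 0.0552 L/cmH2O = 1.38 s.
Fraction remaining = e^(−Te/τ) = e^(−1.26/1.38) = 0.4013.
Trapped volume = 414.0 × 0.4013 = 166.14 mL.

166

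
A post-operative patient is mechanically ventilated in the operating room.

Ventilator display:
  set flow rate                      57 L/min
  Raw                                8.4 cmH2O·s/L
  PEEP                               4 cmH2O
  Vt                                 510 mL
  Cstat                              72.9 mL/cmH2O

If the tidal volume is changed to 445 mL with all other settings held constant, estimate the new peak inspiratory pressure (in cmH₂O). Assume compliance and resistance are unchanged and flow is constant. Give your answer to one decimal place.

Flow: 57 L/min ÷ 60 = 0.95 L/s.
PIP = Vt/C + R·V̇ + PEEP (constant-flow equation of motion).
Only the elastic term changes: ΔPIP = ΔVt / C = (445 − 510) / 72.9 = -0.8916 cmH2O.
Original PIP = 510/72.9 + 8.4×0.95 + 4 = 18.976 cmH2O; new PIP = 18.976 + (-0.8916) = 18.084 cmH2O.

18.1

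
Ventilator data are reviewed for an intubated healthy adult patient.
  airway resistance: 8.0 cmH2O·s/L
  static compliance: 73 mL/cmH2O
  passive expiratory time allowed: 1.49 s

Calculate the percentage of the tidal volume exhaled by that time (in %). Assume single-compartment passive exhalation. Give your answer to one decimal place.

92.2

τ = R × C = 8.0 × 73 mL/cmH2O = 8.0 × 0.073 L/cmH2O = 0.584 s.
Passive exhalation: V(t)/V₀ = e^(−t/τ) = e^(−1.49/0.584) = 0.07797.
Fraction exhaled = 1 − 0.07797 = 0.922 → 92.2%.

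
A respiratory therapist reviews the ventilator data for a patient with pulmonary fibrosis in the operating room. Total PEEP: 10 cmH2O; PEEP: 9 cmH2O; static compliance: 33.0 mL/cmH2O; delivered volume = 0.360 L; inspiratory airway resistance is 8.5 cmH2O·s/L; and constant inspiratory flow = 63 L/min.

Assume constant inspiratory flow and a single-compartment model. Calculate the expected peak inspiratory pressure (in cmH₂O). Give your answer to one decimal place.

29.8

Flow: 63 L/min ÷ 60 = 1.05 L/s.
Total PEEP = 10 cmH2O (set 9 + intrinsic 1); this is the baseline alveolar pressure.
Equation of motion (constant flow): PIP = Vt/C + R·V̇ + PEEP.
PIP = 360/33.0 + 8.5×1.05 + 10 = 10.909 + 8.925 + 10 = 29.834 cmH2O.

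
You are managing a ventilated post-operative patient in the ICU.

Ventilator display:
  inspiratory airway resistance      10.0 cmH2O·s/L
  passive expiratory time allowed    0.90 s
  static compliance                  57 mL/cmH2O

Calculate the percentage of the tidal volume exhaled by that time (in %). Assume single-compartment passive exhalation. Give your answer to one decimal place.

τ = R × C = 10.0 × 57 mL/cmH2O = 10.0 × 0.057 L/cmH2O = 0.57 s.
Passive exhalation: V(t)/V₀ = e^(−t/τ) = e^(−0.90/0.57) = 0.2062.
Fraction exhaled = 1 − 0.2062 = 0.7938 → 79.38%.

79.4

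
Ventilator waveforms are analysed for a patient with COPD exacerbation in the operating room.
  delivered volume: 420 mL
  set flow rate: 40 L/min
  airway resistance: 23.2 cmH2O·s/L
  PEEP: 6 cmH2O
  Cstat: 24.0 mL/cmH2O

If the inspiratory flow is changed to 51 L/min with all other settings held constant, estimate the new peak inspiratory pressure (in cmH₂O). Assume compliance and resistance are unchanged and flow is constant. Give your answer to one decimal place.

43.2

Flow: 40 L/min ÷ 60 = 0.6667 L/s.
New flow: 51 L/min ÷ 60 = 0.85 L/s.
PIP = Vt/C + R·V̇ + PEEP (constant-flow equation of motion).
Only the resistive term changes: ΔPIP = R × ΔV̇ = 23.2 × (0.85 − 0.6667) = 23.2 × 0.1833 = 4.253 cmH2O.
Original PIP = 420/24.0 + 23.2×0.6667 + 6 = 38.967 cmH2O; new PIP = 38.967 + (4.253) = 43.22 cmH2O.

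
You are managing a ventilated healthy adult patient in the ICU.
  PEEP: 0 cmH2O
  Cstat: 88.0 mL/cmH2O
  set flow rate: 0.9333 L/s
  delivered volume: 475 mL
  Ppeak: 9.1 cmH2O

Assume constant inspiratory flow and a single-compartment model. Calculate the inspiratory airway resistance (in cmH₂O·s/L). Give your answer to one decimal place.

Equation of motion (constant flow): PIP = Vt/C + R·V̇ + PEEP.
R·V̇ = PIP − Vt/C − PEEP = 9.1 − 475/88.0 − 0 = 9.1 − 5.398 − 0 = 3.702 cmH2O.
R = 3.702 / 0.9333 = 3.967 cmH2O·s/L.

4.0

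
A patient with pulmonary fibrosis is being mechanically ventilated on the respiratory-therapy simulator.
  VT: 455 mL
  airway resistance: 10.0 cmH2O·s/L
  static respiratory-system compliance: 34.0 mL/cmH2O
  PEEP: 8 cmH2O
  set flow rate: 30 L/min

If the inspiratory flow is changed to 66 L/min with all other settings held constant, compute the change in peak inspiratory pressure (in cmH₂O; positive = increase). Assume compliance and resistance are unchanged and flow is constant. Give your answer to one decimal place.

6.0

Flow: 30 L/min ÷ 60 = 0.5 L/s.
New flow: 66 L/min ÷ 60 = 1.1 L/s.
PIP = Vt/C + R·V̇ + PEEP (constant-flow equation of motion).
Only the resistive term changes: ΔPIP = R × ΔV̇ = 10.0 × (1.1 − 0.5) = 10.0 × 0.6 = 6.0 cmH2O.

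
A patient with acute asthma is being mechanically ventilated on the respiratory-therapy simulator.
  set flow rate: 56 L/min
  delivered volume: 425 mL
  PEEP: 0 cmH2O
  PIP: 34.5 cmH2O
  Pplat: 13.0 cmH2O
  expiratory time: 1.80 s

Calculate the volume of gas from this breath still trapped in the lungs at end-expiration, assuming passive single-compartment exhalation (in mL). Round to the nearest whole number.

39

Flow: 56 L/min ÷ 60 = 0.9333 L/s.
R = (PIP − Pplat)/V̇ = (34.5 − 13.0) / 0.9333 = 21.5/0.9333 = 23.037 cmH2O·s/L.
C = Vt/(Pplat − PEEP) = 425.0 / (13.0 − 0) = 425.0/13.0 = 32.692 mL/cmH2O.
τ = R × C = 23.037 × 0.03269 L/cmH2O = 0.7531 s.
Fraction remaining = e^(−Te/τ) = e^(−1.80/0.7531) = 0.09162.
Trapped volume = 425.0 × 0.09162 = 38.939 mL.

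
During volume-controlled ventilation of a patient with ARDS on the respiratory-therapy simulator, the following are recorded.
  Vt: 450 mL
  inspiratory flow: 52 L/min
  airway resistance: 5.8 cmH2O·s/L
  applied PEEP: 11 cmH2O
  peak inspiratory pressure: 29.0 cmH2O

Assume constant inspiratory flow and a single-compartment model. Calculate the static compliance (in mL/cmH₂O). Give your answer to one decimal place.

Flow: 52 L/min ÷ 60 = 0.8667 L/s.
Equation of motion (constant flow): PIP = Vt/C + R·V̇ + PEEP.
Vt/C = PIP − R·V̇ − PEEP = 29.0 − 5.8×0.8667 − 11 = 29.0 − 5.027 − 11 = 12.973 cmH2O.
C = Vt / 12.973 = 450 / 12.973 = 34.687 mL/cmH2O.

34.7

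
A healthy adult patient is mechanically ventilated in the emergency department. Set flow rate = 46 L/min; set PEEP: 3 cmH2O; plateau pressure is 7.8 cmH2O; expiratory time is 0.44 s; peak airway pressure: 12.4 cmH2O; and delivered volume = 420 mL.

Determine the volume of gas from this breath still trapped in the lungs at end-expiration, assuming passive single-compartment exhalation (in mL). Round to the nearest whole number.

Flow: 46 L/min ÷ 60 = 0.7667 L/s.
R = (PIP − Pplat)/V̇ = (12.4 − 7.8) / 0.7667 = 4.6/0.7667 = 6.0 cmH2O·s/L.
C = Vt/(Pplat − PEEP) = 420.0 / (7.8 − 3) = 420.0/4.8 = 87.5 mL/cmH2O.
τ = R × C = 6.0 × 0.0875 L/cmH2O = 0.525 s.
Fraction remaining = e^(−Te/τ) = e^(−0.44/0.525) = 0.4325.
Trapped volume = 420.0 × 0.4325 = 181.65 mL.

182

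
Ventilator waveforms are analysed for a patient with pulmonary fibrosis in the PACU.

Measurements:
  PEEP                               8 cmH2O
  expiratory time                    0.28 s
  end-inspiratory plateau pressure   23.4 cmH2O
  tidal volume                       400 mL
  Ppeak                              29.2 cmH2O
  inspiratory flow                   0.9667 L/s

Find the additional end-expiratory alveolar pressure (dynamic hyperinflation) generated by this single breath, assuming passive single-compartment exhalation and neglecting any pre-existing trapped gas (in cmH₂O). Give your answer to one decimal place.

2.6

R = (PIP − Pplat)/V̇ = (29.2 − 23.4) / 0.9667 = 5.8/0.9667 = 6.0 cmH2O·s/L.
C = Vt/(Pplat − PEEP) = 400.0 / (23.4 − 8) = 400.0/15.4 = 25.974 mL/cmH2O.
τ = R × C = 6.0 × 0.02597 L/cmH2O = 0.1558 s.
Fraction remaining = e^(−Te/τ) = e^(−0.28/0.1558) = 0.1658; trapped volume = 400.0 × 0.1658 = 66.32 mL.
Additional alveolar pressure from trapping ≈ V_trapped / C = 66.32 / 25.974 = 2.553 cmH2O.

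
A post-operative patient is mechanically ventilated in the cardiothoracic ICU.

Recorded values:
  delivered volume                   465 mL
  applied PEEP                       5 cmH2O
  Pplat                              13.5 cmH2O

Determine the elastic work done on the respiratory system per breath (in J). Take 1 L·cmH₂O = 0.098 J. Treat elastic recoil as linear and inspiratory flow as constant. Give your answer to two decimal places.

Elastic work ≈ ½ × (Pplat − PEEP) × Vt = 0.5 × (13.5 − 5) × 0.465 L = 0.5 × 8.5 × 0.465 = 1.976 L·cmH2O.
× 0.098 J/(L·cmH2O) → 0.1936 J.

0.19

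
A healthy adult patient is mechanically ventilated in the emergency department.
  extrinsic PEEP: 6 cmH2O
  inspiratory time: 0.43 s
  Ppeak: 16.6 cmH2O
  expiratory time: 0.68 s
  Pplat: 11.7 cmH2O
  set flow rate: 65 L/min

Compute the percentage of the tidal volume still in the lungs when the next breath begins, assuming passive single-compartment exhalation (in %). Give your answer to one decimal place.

15.9

Flow: 65 L/min ÷ 60 = 1.0833 L/s.
Vt = flow × Ti = 1.0833 L/s × 0.43 s × 1000 mL/L = 465.82 mL.
R = (PIP − Pplat)/V̇ = (16.6 − 11.7) / 1.0833 = 4.9/1.0833 = 4.523 cmH2O·s/L.
C = Vt/(Pplat − PEEP) = 465.82 / (11.7 − 6) = 465.82/5.7 = 81.723 mL/cmH2O.
τ = R × C = 4.523 × 0.08172 L/cmH2O = 0.3696 s.
Fraction remaining at end-expiration = e^(−Te/τ) = e^(−0.68/0.3696) = 0.1588 → 15.88%.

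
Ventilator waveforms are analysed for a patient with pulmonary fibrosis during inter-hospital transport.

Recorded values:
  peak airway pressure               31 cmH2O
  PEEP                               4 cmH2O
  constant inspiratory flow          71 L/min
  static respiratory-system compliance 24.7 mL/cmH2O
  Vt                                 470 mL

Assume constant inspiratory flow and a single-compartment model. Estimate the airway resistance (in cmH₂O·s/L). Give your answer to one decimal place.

6.7

Flow: 71 L/min ÷ 60 = 1.1833 L/s.
Equation of motion (constant flow): PIP = Vt/C + R·V̇ + PEEP.
R·V̇ = PIP − Vt/C − PEEP = 31 − 470/24.7 − 4 = 31 − 19.028 − 4 = 7.972 cmH2O.
R = 7.972 / 1.1833 = 6.737 cmH2O·s/L.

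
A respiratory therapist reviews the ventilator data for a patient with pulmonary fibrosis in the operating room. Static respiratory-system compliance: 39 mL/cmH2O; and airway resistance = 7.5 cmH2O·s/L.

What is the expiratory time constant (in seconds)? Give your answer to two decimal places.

0.29

τ = R × C = 7.5 × 39 mL/cmH2O = 7.5 × 0.039 L/cmH2O = 0.2925 s.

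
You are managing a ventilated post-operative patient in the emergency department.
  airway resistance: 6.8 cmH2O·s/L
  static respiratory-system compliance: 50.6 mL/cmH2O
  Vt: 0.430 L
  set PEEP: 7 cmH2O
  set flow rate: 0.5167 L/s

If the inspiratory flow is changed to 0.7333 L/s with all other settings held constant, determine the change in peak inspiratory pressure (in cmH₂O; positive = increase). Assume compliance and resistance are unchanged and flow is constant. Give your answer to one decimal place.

1.5

PIP = Vt/C + R·V̇ + PEEP (constant-flow equation of motion).
Only the resistive term changes: ΔPIP = R × ΔV̇ = 6.8 × (0.7333 − 0.5167) = 6.8 × 0.2166 = 1.473 cmH2O.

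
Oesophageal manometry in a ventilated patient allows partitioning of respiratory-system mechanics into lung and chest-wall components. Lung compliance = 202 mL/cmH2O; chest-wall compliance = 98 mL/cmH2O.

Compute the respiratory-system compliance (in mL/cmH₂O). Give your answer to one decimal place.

66.0

Lung and chest wall are elastances in series: 1/Crs = 1/CL + 1/Ccw.
1/Crs = 1/202 + 1/98 = 0.01515.
Crs = 66.007 mL/cmH2O.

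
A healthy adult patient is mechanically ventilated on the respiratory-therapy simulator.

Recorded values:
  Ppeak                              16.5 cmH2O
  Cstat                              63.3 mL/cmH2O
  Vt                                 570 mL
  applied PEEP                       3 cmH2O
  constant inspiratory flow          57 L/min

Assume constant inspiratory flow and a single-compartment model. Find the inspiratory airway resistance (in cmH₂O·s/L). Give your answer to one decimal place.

4.7

Flow: 57 L/min ÷ 60 = 0.95 L/s.
Equation of motion (constant flow): PIP = Vt/C + R·V̇ + PEEP.
R·V̇ = PIP − Vt/C − PEEP = 16.5 − 570/63.3 − 3 = 16.5 − 9.005 − 3 = 4.495 cmH2O.
R = 4.495 / 0.95 = 4.732 cmH2O·s/L.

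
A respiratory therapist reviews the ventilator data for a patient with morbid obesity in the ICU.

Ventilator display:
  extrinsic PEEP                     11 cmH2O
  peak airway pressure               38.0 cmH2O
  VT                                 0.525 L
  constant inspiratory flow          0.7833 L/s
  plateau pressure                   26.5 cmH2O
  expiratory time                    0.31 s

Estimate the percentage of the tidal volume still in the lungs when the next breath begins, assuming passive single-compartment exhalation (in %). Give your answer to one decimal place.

53.6

R = (PIP − Pplat)/V̇ = (38.0 − 26.5) / 0.7833 = 11.5/0.7833 = 14.681 cmH2O·s/L.
C = Vt/(Pplat − PEEP) = 525.0 / (26.5 − 11) = 525.0/15.5 = 33.871 mL/cmH2O.
τ = R × C = 14.681 × 0.03387 L/cmH2O = 0.4972 s.
Fraction remaining at end-expiration = e^(−Te/τ) = e^(−0.31/0.4972) = 0.5361 → 53.61%.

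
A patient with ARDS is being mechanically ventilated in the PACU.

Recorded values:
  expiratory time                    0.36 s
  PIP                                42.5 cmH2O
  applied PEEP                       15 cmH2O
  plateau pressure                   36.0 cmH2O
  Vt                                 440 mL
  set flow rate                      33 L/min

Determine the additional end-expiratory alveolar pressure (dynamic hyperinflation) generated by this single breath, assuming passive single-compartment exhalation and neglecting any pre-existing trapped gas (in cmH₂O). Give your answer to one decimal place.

4.9

Flow: 33 L/min ÷ 60 = 0.55 L/s.
R = (PIP − Pplat)/V̇ = (42.5 − 36.0) / 0.55 = 6.5/0.55 = 11.818 cmH2O·s/L.
C = Vt/(Pplat − PEEP) = 440.0 / (36.0 − 15) = 440.0/21.0 = 20.952 mL/cmH2O.
τ = R × C = 11.818 × 0.02095 L/cmH2O = 0.2476 s.
Fraction remaining = e^(−Te/τ) = e^(−0.36/0.2476) = 0.2336; trapped volume = 440.0 × 0.2336 = 102.78 mL.
Additional alveolar pressure from trapping ≈ V_trapped / C = 102.78 / 20.952 = 4.905 cmH2O.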